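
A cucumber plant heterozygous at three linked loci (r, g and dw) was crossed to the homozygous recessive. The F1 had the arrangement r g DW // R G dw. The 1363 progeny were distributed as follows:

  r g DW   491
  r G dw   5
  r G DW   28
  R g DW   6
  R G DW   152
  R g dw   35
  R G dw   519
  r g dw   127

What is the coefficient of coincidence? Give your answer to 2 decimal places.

The two rarest classes, R g DW and r G dw, are the double crossovers. Comparing them with the parentals, only the r allele has switched, so r is the middle locus and the order is g – r – dw.
g–r: (63 + 11)/1363 = 0.0543; r–dw: (279 + 11)/1363 = 0.2128.
Expected DCO frequency = 0.0543 × 0.2128 ≈ 0.01156; observed = 11/1363 ≈ 0.00807.
Coefficient of coincidence = 0.00807/0.01156 ≈ 0.70.

0.70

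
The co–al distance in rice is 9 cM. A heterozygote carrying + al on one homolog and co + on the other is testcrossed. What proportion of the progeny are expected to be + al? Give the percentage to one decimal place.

A map distance of 9 cM corresponds to a recombination frequency of 0.090.
The F1 is + al / co +, so + al is a parental gamete class with expected frequency (1 − r)/2 = 0.910/2 = 0.4550.
That is 0.4550 = 45.5% of the progeny.

45.5%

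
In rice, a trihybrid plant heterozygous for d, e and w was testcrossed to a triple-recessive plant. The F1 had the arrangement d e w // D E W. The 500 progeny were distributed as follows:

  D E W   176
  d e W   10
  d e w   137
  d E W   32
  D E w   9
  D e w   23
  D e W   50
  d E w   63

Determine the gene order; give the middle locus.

w

The two rarest classes, d e W and D E w, are the double crossovers. Comparing them with the parentals, only the w allele has switched, so w is the middle locus and the order is d – w – e.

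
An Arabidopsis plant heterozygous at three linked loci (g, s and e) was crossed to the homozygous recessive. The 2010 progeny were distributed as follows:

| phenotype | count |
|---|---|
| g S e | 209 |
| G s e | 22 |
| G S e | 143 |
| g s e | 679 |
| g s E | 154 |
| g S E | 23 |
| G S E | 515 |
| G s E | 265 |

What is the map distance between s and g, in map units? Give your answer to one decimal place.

25.8 map units

The two most frequent reciprocal classes, G S E and g s e, are the parental types, so the F1 was G S E / g s e.
The two rarest classes, g S E and G s e, are the double crossovers. Comparing them with the parentals, only the g allele has switched, so g is the middle locus and the order is s – g – e.
Crossovers in the s–g interval produce the single-crossover classes G s E and g S e (265 + 209 = 474) plus the double crossovers (45).
RF(s–g) = (474 + 45) / 2010 = 519/2010 = 0.2582 → 25.8 map units.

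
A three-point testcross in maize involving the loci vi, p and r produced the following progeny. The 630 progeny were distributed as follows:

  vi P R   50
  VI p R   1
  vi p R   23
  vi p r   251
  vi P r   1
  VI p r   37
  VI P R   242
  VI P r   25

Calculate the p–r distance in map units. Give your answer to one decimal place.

The two most frequent reciprocal classes, vi p r and VI P R, are the parental types, so the F1 was vi p r / VI P R.
The two rarest classes, vi P r and VI p R, are the double crossovers. Comparing them with the parentals, only the p allele has switched, so p is the middle locus and the order is vi – p – r.
Crossovers in the p–r interval produce the single-crossover classes vi p R and VI P r (23 + 25 = 48) plus the double crossovers (2).
RF(p–r) = (48 + 2) / 630 = 50/630 = 0.0794 → 7.9 map units.

7.9 map units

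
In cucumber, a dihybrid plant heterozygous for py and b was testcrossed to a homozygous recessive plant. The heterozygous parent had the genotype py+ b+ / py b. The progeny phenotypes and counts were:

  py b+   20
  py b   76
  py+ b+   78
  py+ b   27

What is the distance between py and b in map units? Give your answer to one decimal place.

23.4 map units

The recombinant classes are py+ b and py b+: 27 + 20 = 47.
Recombination frequency = 47/201 = 0.2338 ≈ 23.4%, i.e. 23.4 map units.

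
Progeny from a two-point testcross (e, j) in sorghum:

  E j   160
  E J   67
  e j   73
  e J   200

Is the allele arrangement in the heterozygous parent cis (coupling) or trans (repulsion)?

trans

The two most frequent classes are E j (160) and e J (200); these are the parental (non-recombinant) types.
So the F1 carried E j on one chromosome and e J on the other — the recessive alleles are on opposite chromosomes (trans / repulsion).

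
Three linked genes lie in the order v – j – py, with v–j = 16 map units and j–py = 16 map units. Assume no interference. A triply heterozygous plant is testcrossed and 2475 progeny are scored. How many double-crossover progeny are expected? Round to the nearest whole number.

Map distances give recombination frequencies of 0.160 and 0.160 for the two intervals.
With no interference, expected double-crossover frequency = 0.160 × 0.160 = 0.02560.
Expected number = 0.02560 × 2475 = 63.36 ≈ 63.

63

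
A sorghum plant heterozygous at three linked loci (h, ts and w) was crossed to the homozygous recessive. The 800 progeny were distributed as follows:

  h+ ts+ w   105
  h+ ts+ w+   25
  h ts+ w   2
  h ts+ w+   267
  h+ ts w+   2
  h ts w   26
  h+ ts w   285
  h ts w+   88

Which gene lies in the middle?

The two most frequent reciprocal classes, h+ ts w and h ts+ w+, are the parental types, so the F1 was h+ ts w / h ts+ w+.
The two rarest classes, h+ ts w+ and h ts+ w, are the double crossovers. Comparing them with the parentals, only the w allele has switched, so w is the middle locus and the order is h – w – ts.

w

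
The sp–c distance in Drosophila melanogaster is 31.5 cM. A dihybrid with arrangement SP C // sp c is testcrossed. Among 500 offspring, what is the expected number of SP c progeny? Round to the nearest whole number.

A map distance of 31.5 cM corresponds to a recombination frequency of 0.315.
The F1 is SP C / sp c, so SP c is a recombinant gamete class with expected frequency r/2 = 0.315/2 = 0.1575.
Expected number = 0.1575 × 500 = 78.75 ≈ 79.

79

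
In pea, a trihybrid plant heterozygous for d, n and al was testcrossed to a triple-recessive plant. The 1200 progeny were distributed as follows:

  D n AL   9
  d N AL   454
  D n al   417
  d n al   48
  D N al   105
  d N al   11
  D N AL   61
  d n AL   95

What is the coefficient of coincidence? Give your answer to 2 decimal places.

0.85

The two most frequent reciprocal classes, d N AL and D n al, are the parental types, so the F1 was d N AL / D n al.
The two rarest classes, d N al and D n AL, are the double crossovers. Comparing them with the parentals, only the al allele has switched, so al is the middle locus and the order is n – al – d.
n–al: (200 + 20)/1200 = 0.1833; al–d: (109 + 20)/1200 = 0.1075.
Expected DCO frequency = 0.1833 × 0.1075 ≈ 0.01970; observed = 20/1200 ≈ 0.01667.
Coefficient of coincidence = 0.01667/0.01970 ≈ 0.85.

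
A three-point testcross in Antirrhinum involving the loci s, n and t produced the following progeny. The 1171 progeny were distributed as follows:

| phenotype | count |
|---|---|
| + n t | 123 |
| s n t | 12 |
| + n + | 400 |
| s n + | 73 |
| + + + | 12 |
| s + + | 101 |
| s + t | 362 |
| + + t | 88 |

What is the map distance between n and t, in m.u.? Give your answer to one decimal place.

The two most frequent reciprocal classes, + n + and s + t, are the parental types, so the F1 was + n + / s + t.
The two rarest classes, + + + and s n t, are the double crossovers. Comparing them with the parentals, only the n allele has switched, so n is the middle locus and the order is s – n – t.
Crossovers in the n–t interval produce the single-crossover classes + n t and s + + (123 + 101 = 224) plus the double crossovers (24).
RF(n–t) = (224 + 24) / 1171 = 248/1171 = 0.2118 → 21.2 m.u.

21.2 m.u.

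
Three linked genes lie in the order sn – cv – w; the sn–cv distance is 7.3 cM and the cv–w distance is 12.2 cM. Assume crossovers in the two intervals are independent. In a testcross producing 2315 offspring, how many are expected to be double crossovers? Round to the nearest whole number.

21

Map distances give recombination frequencies of 0.073 and 0.122 for the two intervals.
With no interference, expected double-crossover frequency = 0.073 × 0.122 = 0.00891.
Expected number = 0.00891 × 2315 = 20.62 ≈ 21.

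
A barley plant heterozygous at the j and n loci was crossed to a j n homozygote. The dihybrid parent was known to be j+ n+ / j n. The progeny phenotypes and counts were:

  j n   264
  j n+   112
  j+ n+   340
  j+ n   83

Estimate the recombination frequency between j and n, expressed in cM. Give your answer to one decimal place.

The recombinant classes are j+ n and j n+: 83 + 112 = 195.
Recombination frequency = 195/799 = 0.2441 ≈ 24.4%, i.e. 24.4 cM.

24.4 cM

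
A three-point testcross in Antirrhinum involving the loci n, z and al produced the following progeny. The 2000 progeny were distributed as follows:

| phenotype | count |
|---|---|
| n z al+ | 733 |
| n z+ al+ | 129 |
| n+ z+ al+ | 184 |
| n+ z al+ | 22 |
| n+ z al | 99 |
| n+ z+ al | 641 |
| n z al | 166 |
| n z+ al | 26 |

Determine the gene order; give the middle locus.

The two most frequent reciprocal classes, n z al+ and n+ z+ al, are the parental types, so the F1 was n z al+ / n+ z+ al.
The two rarest classes, n+ z al+ and n z+ al, are the double crossovers. Comparing them with the parentals, only the n allele has switched, so n is the middle locus and the order is al – n – z.

n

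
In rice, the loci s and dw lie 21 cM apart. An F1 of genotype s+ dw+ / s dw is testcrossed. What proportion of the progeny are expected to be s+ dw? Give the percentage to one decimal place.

A map distance of 21 cM corresponds to a recombination frequency of 0.210.
The F1 is s+ dw+ / s dw, so s+ dw is a recombinant gamete class with expected frequency r/2 = 0.210/2 = 0.1050.
That is 0.1050 = 10.5% of the progeny.

10.5%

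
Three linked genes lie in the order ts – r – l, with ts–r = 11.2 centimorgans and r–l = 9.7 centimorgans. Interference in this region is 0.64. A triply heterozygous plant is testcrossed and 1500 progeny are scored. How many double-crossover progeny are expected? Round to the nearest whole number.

6

Map distances give recombination frequencies of 0.112 and 0.097 for the two intervals.
With interference 0.64 (so coincidence = 0.36), expected double-crossover frequency = 0.112 × 0.097 × 0.36 = 0.00391.
Expected number = 0.00391 × 1500 = 5.87 ≈ 6.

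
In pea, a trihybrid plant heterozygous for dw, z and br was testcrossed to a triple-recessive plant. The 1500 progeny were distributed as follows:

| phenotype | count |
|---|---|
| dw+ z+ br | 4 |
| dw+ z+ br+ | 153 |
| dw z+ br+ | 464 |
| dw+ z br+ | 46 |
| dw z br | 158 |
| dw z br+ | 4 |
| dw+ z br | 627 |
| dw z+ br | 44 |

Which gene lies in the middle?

z

The two most frequent reciprocal classes, dw+ z br and dw z+ br+, are the parental types, so the F1 was dw+ z br / dw z+ br+.
The two rarest classes, dw+ z+ br and dw z br+, are the double crossovers. Comparing them with the parentals, only the z allele has switched, so z is the middle locus and the order is br – z – dw.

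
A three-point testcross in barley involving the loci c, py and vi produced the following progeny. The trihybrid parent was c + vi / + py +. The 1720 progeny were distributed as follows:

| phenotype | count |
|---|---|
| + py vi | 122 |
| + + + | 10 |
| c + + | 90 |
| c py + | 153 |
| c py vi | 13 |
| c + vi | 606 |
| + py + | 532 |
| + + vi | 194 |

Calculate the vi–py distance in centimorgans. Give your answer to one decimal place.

The two rarest classes, c py vi and + + +, are the double crossovers. Comparing them with the parentals, only the py allele has switched, so py is the middle locus and the order is vi – py – c.
Crossovers in the vi–py interval produce the single-crossover classes c + + and + py vi (90 + 122 = 212) plus the double crossovers (23).
RF(vi–py) = (212 + 23) / 1720 = 235/1720 = 0.1366 → 13.7 centimorgans.

13.7 centimorgans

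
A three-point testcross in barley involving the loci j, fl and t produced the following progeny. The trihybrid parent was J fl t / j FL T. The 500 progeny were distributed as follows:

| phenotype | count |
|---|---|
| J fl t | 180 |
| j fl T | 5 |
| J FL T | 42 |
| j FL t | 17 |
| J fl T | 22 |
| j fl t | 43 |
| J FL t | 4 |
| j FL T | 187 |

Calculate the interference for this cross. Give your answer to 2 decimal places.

0.00

The two rarest classes, J FL t and j fl T, are the double crossovers. Comparing them with the parentals, only the fl allele has switched, so fl is the middle locus and the order is t – fl – j.
t–fl: (39 + 9)/500 = 0.0960; fl–j: (85 + 9)/500 = 0.1880.
Expected DCO frequency = 0.0960 × 0.1880 ≈ 0.01805; observed = 9/500 ≈ 0.01800.
Coefficient of coincidence = 0.01800/0.01805 ≈ 1.00; interference = 1 − 1.00 = 0.00.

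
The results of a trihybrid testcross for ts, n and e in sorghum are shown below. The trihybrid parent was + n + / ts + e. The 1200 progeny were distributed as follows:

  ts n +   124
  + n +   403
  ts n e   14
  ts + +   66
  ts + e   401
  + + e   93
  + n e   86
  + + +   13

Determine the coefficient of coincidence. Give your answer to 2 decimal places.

The two rarest classes, + + + and ts n e, are the double crossovers. Comparing them with the parentals, only the n allele has switched, so n is the middle locus and the order is e – n – ts.
e–n: (152 + 27)/1200 = 0.1492; n–ts: (217 + 27)/1200 = 0.2033.
Expected DCO frequency = 0.1492 × 0.2033 ≈ 0.03033; observed = 27/1200 ≈ 0.02250.
Coefficient of coincidence = 0.02250/0.03033 ≈ 0.74.

0.74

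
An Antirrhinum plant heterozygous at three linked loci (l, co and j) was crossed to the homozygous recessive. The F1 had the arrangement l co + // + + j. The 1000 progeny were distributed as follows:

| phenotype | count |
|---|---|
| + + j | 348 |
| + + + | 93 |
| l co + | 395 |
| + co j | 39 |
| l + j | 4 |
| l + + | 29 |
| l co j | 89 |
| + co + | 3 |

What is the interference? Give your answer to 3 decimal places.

The two rarest classes, + co + and l + j, are the double crossovers. Comparing them with the parentals, only the l allele has switched, so l is the middle locus and the order is j – l – co.
j–l: (182 + 7)/1000 = 0.1890; l–co: (68 + 7)/1000 = 0.0750.
Expected DCO frequency = 0.1890 × 0.0750 ≈ 0.01418; observed = 7/1000 ≈ 0.00700.
Coefficient of coincidence = 0.00700/0.01418 ≈ 0.494; interference = 1 − 0.494 = 0.506.

0.506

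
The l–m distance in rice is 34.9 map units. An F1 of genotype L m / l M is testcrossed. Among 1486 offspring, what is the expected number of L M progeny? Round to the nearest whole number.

A map distance of 34.9 map units corresponds to a recombination frequency of 0.349.
The F1 is L m / l M, so L M is a recombinant gamete class with expected frequency r/2 = 0.349/2 = 0.1745.
Expected number = 0.1745 × 1486 = 259.31 ≈ 259.

259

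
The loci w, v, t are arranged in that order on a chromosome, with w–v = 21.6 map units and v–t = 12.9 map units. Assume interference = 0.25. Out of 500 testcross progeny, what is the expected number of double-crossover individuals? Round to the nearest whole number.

Map distances give recombination frequencies of 0.216 and 0.129 for the two intervals.
With interference 0.25 (so coincidence = 0.75), expected double-crossover frequency = 0.216 × 0.129 × 0.75 = 0.02090.
Expected number = 0.02090 × 500 = 10.45 ≈ 10.

10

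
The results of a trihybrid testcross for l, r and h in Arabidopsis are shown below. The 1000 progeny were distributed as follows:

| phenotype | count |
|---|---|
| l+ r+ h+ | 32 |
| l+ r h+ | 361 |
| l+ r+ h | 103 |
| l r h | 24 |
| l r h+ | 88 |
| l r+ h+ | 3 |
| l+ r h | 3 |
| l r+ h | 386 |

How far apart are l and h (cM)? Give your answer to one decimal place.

19.7 cM

The two most frequent reciprocal classes, l+ r h+ and l r+ h, are the parental types, so the F1 was l+ r h+ / l r+ h.
The two rarest classes, l+ r h and l r+ h+, are the double crossovers. Comparing them with the parentals, only the h allele has switched, so h is the middle locus and the order is l – h – r.
Crossovers in the l–h interval produce the single-crossover classes l r h+ and l+ r+ h (88 + 103 = 191) plus the double crossovers (6).
RF(l–h) = (191 + 6) / 1000 = 197/1000 = 0.1970 → 19.7 cM.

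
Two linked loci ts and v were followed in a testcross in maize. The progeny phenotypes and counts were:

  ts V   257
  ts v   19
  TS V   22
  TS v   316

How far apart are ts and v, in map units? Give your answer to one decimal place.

6.7 map units

The two most frequent classes, TS v (316) and ts V (257), are the parental types, so the F1 was TS v / ts V.
The recombinant classes are TS V and ts v: 22 + 19 = 41.
Recombination frequency = 41/614 = 0.0668 ≈ 6.7%, i.e. 6.7 map units.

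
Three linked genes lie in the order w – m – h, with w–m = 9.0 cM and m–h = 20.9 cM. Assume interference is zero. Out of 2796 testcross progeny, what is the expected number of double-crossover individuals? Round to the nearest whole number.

53

Map distances give recombination frequencies of 0.090 and 0.209 for the two intervals.
With no interference, expected double-crossover frequency = 0.090 × 0.209 = 0.01881.
Expected number = 0.01881 × 2796 = 52.59 ≈ 53.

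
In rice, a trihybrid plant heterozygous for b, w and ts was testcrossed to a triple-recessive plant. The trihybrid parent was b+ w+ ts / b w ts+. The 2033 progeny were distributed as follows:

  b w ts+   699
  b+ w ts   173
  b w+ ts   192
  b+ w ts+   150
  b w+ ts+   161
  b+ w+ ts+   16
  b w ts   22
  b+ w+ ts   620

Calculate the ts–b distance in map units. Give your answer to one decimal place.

18.7 map units

The two rarest classes, b+ w+ ts+ and b w ts, are the double crossovers. Comparing them with the parentals, only the ts allele has switched, so ts is the middle locus and the order is b – ts – w.
Crossovers in the b–ts interval produce the single-crossover classes b w+ ts and b+ w ts+ (192 + 150 = 342) plus the double crossovers (38).
RF(b–ts) = (342 + 38) / 2033 = 380/2033 = 0.1869 → 18.7 map units.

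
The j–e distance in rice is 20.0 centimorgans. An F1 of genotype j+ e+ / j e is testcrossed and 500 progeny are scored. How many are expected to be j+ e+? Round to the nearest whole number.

200

A map distance of 20.0 centimorgans corresponds to a recombination frequency of 0.200.
The F1 is j+ e+ / j e, so j+ e+ is a parental gamete class with expected frequency (1 − r)/2 = 0.800/2 = 0.4000.
Expected number = 0.4000 × 500 = 200.00 ≈ 200.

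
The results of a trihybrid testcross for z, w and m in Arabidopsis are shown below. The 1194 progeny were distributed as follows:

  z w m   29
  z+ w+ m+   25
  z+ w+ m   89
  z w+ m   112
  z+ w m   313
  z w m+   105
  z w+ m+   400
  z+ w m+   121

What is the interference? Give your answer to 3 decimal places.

0.094

The two most frequent reciprocal classes, z w+ m+ and z+ w m, are the parental types, so the F1 was z w+ m+ / z+ w m.
The two rarest classes, z+ w+ m+ and z w m, are the double crossovers. Comparing them with the parentals, only the z allele has switched, so z is the middle locus and the order is w – z – m.
w–z: (194 + 54)/1194 = 0.2077; z–m: (233 + 54)/1194 = 0.2404.
Expected DCO frequency = 0.2077 × 0.2404 ≈ 0.04993; observed = 54/1194 ≈ 0.04523.
Coefficient of coincidence = 0.04523/0.04993 ≈ 0.906; interference = 1 − 0.906 = 0.094.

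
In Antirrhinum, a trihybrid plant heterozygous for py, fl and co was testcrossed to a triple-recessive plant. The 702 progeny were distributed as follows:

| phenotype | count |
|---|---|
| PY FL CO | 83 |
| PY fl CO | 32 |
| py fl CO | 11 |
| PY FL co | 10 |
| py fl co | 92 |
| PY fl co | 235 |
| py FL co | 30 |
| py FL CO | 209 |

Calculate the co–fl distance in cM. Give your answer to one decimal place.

The two most frequent reciprocal classes, PY fl co and py FL CO, are the parental types, so the F1 was PY fl co / py FL CO.
The two rarest classes, PY FL co and py fl CO, are the double crossovers. Comparing them with the parentals, only the fl allele has switched, so fl is the middle locus and the order is py – fl – co.
Crossovers in the fl–co interval produce the single-crossover classes PY fl CO and py FL co (32 + 30 = 62) plus the double crossovers (21).
RF(fl–co) = (62 + 21) / 702 = 83/702 = 0.1182 → 11.8 cM.

11.8 cM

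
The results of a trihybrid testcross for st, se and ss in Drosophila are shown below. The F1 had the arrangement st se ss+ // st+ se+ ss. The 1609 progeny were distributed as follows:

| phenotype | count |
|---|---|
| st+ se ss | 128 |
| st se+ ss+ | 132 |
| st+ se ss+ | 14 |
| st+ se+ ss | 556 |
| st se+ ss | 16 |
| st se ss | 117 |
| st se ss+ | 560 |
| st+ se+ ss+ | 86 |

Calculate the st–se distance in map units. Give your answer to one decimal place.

The two rarest classes, st+ se ss+ and st se+ ss, are the double crossovers. Comparing them with the parentals, only the st allele has switched, so st is the middle locus and the order is ss – st – se.
Crossovers in the st–se interval produce the single-crossover classes st se+ ss+ and st+ se ss (132 + 128 = 260) plus the double crossovers (30).
RF(st–se) = (260 + 30) / 1609 = 290/1609 = 0.1802 → 18.0 map units.

18.0 map units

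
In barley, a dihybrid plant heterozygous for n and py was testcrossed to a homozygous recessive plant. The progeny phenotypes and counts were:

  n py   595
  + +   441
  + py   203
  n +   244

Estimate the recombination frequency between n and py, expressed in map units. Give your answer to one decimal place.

30.1 map units

The two most frequent classes, + + (441) and n py (595), are the parental types, so the F1 was + + / n py.
The recombinant classes are + py and n +: 203 + 244 = 447.
Recombination frequency = 447/1483 = 0.3014 ≈ 30.1%, i.e. 30.1 map units.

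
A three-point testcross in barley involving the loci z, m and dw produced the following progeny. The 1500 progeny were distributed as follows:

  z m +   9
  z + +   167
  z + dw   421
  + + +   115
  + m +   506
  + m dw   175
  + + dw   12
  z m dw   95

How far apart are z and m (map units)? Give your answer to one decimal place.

15.4 map units

The two most frequent reciprocal classes, z + dw and + m +, are the parental types, so the F1 was z + dw / + m +.
The two rarest classes, + + dw and z m +, are the double crossovers. Comparing them with the parentals, only the z allele has switched, so z is the middle locus and the order is dw – z – m.
Crossovers in the z–m interval produce the single-crossover classes z m dw and + + + (95 + 115 = 210) plus the double crossovers (21).
RF(z–m) = (210 + 21) / 1500 = 231/1500 = 0.1540 → 15.4 map units.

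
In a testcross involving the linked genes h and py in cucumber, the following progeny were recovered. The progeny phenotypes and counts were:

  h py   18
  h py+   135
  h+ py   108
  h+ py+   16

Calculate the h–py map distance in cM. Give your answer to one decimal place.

The two most frequent classes, h+ py (108) and h py+ (135), are the parental types, so the F1 was h+ py / h py+.
The recombinant classes are h+ py+ and h py: 16 + 18 = 34.
Recombination frequency = 34/277 = 0.1227 ≈ 12.3%, i.e. 12.3 cM.

12.3 cM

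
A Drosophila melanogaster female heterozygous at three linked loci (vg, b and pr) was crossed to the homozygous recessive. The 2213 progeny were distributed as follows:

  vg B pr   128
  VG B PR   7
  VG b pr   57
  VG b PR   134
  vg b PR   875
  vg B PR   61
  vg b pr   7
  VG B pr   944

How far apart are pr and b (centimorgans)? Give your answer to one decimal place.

The two most frequent reciprocal classes, VG B pr and vg b PR, are the parental types, so the F1 was VG B pr / vg b PR.
The two rarest classes, VG B PR and vg b pr, are the double crossovers. Comparing them with the parentals, only the pr allele has switched, so pr is the middle locus and the order is b – pr – vg.
Crossovers in the b–pr interval produce the single-crossover classes VG b pr and vg B PR (57 + 61 = 118) plus the double crossovers (14).
RF(b–pr) = (118 + 14) / 2213 = 132/2213 = 0.0596 → 6.0 centimorgans.

6.0 centimorgans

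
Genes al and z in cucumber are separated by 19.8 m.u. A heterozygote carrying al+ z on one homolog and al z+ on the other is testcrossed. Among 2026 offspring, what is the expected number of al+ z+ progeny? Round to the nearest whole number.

201

A map distance of 19.8 m.u. corresponds to a recombination frequency of 0.198.
The F1 is al+ z / al z+, so al+ z+ is a recombinant gamete class with expected frequency r/2 = 0.198/2 = 0.0990.
Expected number = 0.0990 × 2026 = 200.57 ≈ 201.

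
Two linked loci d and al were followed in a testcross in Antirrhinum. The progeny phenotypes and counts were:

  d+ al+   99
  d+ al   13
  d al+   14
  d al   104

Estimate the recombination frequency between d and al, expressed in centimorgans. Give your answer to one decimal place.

11.7 centimorgans

The two most frequent classes, d+ al+ (99) and d al (104), are the parental types, so the F1 was d+ al+ / d al.
The recombinant classes are d+ al and d al+: 13 + 14 = 27.
Recombination frequency = 27/230 = 0.1174 ≈ 11.7%, i.e. 11.7 centimorgans.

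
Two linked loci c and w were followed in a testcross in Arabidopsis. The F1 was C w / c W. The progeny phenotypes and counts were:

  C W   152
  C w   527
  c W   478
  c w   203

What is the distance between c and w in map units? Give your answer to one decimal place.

26.1 map units

The recombinant classes are C W and c w: 152 + 203 = 355.
Recombination frequency = 355/1360 = 0.2610 ≈ 26.1%, i.e. 26.1 map units.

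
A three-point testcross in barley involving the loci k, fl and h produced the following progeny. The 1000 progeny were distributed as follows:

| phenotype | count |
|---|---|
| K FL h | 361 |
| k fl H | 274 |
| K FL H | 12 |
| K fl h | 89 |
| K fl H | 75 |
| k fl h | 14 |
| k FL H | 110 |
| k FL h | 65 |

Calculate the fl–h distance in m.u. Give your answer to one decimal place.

The two most frequent reciprocal classes, K FL h and k fl H, are the parental types, so the F1 was K FL h / k fl H.
The two rarest classes, K FL H and k fl h, are the double crossovers. Comparing them with the parentals, only the h allele has switched, so h is the middle locus and the order is k – h – fl.
Crossovers in the h–fl interval produce the single-crossover classes K fl h and k FL H (89 + 110 = 199) plus the double crossovers (26).
RF(h–fl) = (199 + 26) / 1000 = 225/1000 = 0.2250 → 22.5 m.u.

22.5 m.u.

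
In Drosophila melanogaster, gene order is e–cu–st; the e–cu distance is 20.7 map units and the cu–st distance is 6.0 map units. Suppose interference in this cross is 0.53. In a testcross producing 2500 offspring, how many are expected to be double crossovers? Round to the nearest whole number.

Map distances give recombination frequencies of 0.207 and 0.060 for the two intervals.
With interference 0.53 (so coincidence = 0.47), expected double-crossover frequency = 0.207 × 0.060 × 0.47 = 0.00584.
Expected number = 0.00584 × 2500 = 14.59 ≈ 15.

15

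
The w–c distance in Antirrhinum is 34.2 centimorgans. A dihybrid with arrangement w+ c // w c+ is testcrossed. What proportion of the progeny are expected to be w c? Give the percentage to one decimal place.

17.1%

A map distance of 34.2 centimorgans corresponds to a recombination frequency of 0.342.
The F1 is w+ c / w c+, so w c is a recombinant gamete class with expected frequency r/2 = 0.342/2 = 0.1710.
That is 0.1710 = 17.1% of the progeny.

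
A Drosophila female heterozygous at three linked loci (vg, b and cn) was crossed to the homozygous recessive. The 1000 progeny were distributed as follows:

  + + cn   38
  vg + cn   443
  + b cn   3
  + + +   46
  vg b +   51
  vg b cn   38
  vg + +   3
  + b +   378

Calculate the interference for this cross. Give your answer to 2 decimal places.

0.30

The two most frequent reciprocal classes, vg + cn and + b +, are the parental types, so the F1 was vg + cn / + b +.
The two rarest classes, vg + + and + b cn, are the double crossovers. Comparing them with the parentals, only the cn allele has switched, so cn is the middle locus and the order is b – cn – vg.
b–cn: (84 + 6)/1000 = 0.0900; cn–vg: (89 + 6)/1000 = 0.0950.
Expected DCO frequency = 0.0900 × 0.0950 ≈ 0.00855; observed = 6/1000 ≈ 0.00600.
Coefficient of coincidence = 0.00600/0.00855 ≈ 0.70; interference = 1 − 0.70 = 0.30.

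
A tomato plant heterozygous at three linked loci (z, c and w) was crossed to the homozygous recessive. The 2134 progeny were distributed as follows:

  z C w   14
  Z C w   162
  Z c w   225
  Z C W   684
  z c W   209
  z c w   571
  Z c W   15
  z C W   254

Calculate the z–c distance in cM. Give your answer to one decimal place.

The two most frequent reciprocal classes, z c w and Z C W, are the parental types, so the F1 was z c w / Z C W.
The two rarest classes, z C w and Z c W, are the double crossovers. Comparing them with the parentals, only the c allele has switched, so c is the middle locus and the order is z – c – w.
Crossovers in the z–c interval produce the single-crossover classes Z c w and z C W (225 + 254 = 479) plus the double crossovers (29).
RF(z–c) = (479 + 29) / 2134 = 508/2134 = 0.2381 → 23.8 cM.

23.8 cM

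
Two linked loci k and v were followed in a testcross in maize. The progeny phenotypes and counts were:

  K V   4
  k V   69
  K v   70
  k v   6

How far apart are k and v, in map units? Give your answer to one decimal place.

6.7 map units

The two most frequent classes, K v (70) and k V (69), are the parental types, so the F1 was K v / k V.
The recombinant classes are K V and k v: 4 + 6 = 10.
Recombination frequency = 10/149 = 0.0671 ≈ 6.7%, i.e. 6.7 map units.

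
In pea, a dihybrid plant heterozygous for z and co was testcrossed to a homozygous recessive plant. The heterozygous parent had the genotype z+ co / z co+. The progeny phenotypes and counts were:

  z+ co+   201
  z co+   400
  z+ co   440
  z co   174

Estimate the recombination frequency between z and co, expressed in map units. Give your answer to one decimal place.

30.9 map units

The recombinant classes are z+ co+ and z co: 201 + 174 = 375.
Recombination frequency = 375/1215 = 0.3086 ≈ 30.9%, i.e. 30.9 map units.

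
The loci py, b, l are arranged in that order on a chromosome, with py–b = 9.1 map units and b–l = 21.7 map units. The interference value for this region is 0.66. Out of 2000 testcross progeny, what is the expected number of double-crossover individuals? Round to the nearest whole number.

Map distances give recombination frequencies of 0.091 and 0.217 for the two intervals.
With interference 0.66 (so coincidence = 0.34), expected double-crossover frequency = 0.091 × 0.217 × 0.34 = 0.00671.
Expected number = 0.00671 × 2000 = 13.43 ≈ 13.

13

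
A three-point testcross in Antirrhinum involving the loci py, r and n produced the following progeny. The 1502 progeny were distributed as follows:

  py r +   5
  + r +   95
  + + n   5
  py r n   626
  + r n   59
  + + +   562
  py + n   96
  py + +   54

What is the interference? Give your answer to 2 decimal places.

The two most frequent reciprocal classes, + + + and py r n, are the parental types, so the F1 was + + + / py r n.
The two rarest classes, + + n and py r +, are the double crossovers. Comparing them with the parentals, only the n allele has switched, so n is the middle locus and the order is r – n – py.
r–n: (191 + 10)/1502 = 0.1338; n–py: (113 + 10)/1502 = 0.0819.
Expected DCO frequency = 0.1338 × 0.0819 ≈ 0.01096; observed = 10/1502 ≈ 0.00666.
Coefficient of coincidence = 0.00666/0.01096 ≈ 0.61; interference = 1 − 0.61 = 0.39.

0.39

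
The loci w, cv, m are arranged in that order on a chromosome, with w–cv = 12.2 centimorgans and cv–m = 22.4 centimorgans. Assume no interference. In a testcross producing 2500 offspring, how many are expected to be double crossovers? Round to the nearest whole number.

Map distances give recombination frequencies of 0.122 and 0.224 for the two intervals.
With no interference, expected double-crossover frequency = 0.122 × 0.224 = 0.02733.
Expected number = 0.02733 × 2500 = 68.32 ≈ 68.

68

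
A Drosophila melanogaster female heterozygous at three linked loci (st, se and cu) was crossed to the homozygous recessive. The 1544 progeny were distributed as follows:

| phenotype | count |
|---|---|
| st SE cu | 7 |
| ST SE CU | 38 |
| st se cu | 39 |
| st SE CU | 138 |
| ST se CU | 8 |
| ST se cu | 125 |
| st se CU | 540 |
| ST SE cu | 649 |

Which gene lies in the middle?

st

The two most frequent reciprocal classes, ST SE cu and st se CU, are the parental types, so the F1 was ST SE cu / st se CU.
The two rarest classes, st SE cu and ST se CU, are the double crossovers. Comparing them with the parentals, only the st allele has switched, so st is the middle locus and the order is cu – st – se.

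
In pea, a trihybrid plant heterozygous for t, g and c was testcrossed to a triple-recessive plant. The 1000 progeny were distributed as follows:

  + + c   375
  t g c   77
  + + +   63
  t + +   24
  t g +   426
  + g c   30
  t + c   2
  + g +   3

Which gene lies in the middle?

The two most frequent reciprocal classes, + + c and t g +, are the parental types, so the F1 was + + c / t g +.
The two rarest classes, t + c and + g +, are the double crossovers. Comparing them with the parentals, only the t allele has switched, so t is the middle locus and the order is g – t – c.

t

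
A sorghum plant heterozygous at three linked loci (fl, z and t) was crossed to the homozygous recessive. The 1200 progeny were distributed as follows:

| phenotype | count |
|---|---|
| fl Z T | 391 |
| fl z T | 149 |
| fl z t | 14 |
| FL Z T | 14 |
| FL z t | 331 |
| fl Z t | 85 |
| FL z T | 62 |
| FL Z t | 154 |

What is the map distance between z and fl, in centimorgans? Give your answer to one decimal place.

The two most frequent reciprocal classes, fl Z T and FL z t, are the parental types, so the F1 was fl Z T / FL z t.
The two rarest classes, FL Z T and fl z t, are the double crossovers. Comparing them with the parentals, only the fl allele has switched, so fl is the middle locus and the order is t – fl – z.
Crossovers in the fl–z interval produce the single-crossover classes fl z T and FL Z t (149 + 154 = 303) plus the double crossovers (28).
RF(fl–z) = (303 + 28) / 1200 = 331/1200 = 0.2758 → 27.6 centimorgans.

27.6 centimorgans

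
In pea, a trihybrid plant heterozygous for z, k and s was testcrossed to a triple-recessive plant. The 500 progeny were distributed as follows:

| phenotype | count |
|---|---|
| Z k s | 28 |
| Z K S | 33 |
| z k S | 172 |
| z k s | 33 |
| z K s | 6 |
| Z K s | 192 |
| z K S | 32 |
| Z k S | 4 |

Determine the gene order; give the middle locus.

The two most frequent reciprocal classes, z k S and Z K s, are the parental types, so the F1 was z k S / Z K s.
The two rarest classes, Z k S and z K s, are the double crossovers. Comparing them with the parentals, only the z allele has switched, so z is the middle locus and the order is s – z – k.

z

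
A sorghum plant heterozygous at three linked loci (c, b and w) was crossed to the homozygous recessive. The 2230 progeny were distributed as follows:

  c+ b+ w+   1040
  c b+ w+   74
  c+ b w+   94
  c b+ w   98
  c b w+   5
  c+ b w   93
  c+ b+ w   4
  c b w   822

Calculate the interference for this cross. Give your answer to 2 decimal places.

The two most frequent reciprocal classes, c+ b+ w+ and c b w, are the parental types, so the F1 was c+ b+ w+ / c b w.
The two rarest classes, c+ b+ w and c b w+, are the double crossovers. Comparing them with the parentals, only the w allele has switched, so w is the middle locus and the order is b – w – c.
b–w: (192 + 9)/2230 = 0.0901; w–c: (167 + 9)/2230 = 0.0789.
Expected DCO frequency = 0.0901 × 0.0789 ≈ 0.00711; observed = 9/2230 ≈ 0.00404.
Coefficient of coincidence = 0.00404/0.00711 ≈ 0.57; interference = 1 − 0.57 = 0.43.

0.43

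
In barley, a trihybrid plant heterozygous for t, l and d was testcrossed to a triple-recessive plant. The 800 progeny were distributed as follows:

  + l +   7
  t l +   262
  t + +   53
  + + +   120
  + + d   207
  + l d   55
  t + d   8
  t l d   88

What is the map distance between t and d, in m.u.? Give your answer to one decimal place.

The two most frequent reciprocal classes, t l + and + + d, are the parental types, so the F1 was t l + / + + d.
The two rarest classes, + l + and t + d, are the double crossovers. Comparing them with the parentals, only the t allele has switched, so t is the middle locus and the order is d – t – l.
Crossovers in the d–t interval produce the single-crossover classes t l d and + + + (88 + 120 = 208) plus the double crossovers (15).
RF(d–t) = (208 + 15) / 800 = 223/800 = 0.2787 → 27.9 m.u.

27.9 m.u.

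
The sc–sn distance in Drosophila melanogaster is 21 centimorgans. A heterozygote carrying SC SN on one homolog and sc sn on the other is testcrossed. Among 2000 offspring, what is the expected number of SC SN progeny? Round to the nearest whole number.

A map distance of 21 centimorgans corresponds to a recombination frequency of 0.210.
The F1 is SC SN / sc sn, so SC SN is a parental gamete class with expected frequency (1 − r)/2 = 0.790/2 = 0.3950.
Expected number = 0.3950 × 2000 = 790.00 ≈ 790.

790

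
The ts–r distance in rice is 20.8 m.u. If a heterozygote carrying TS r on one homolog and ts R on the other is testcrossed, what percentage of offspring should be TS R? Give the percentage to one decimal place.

10.4%

A map distance of 20.8 m.u. corresponds to a recombination frequency of 0.208.
The F1 is TS r / ts R, so TS R is a recombinant gamete class with expected frequency r/2 = 0.208/2 = 0.1040.
That is 0.1040 = 10.4% of the progeny.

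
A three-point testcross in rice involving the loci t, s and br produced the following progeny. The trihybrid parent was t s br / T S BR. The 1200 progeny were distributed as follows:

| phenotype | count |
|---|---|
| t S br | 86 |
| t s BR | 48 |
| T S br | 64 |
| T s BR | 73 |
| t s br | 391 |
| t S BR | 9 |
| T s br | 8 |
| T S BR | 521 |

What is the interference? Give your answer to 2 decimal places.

0.10

The two rarest classes, T s br and t S BR, are the double crossovers. Comparing them with the parentals, only the t allele has switched, so t is the middle locus and the order is br – t – s.
br–t: (112 + 17)/1200 = 0.1075; t–s: (159 + 17)/1200 = 0.1467.
Expected DCO frequency = 0.1075 × 0.1467 ≈ 0.01577; observed = 17/1200 ≈ 0.01417.
Coefficient of coincidence = 0.01417/0.01577 ≈ 0.90; interference = 1 − 0.90 = 0.10.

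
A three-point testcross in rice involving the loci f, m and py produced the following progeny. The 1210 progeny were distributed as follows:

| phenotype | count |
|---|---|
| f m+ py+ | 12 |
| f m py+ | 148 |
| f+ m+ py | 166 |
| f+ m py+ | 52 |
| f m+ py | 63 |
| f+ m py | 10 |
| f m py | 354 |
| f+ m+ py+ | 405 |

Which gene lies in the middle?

The two most frequent reciprocal classes, f m py and f+ m+ py+, are the parental types, so the F1 was f m py / f+ m+ py+.
The two rarest classes, f+ m py and f m+ py+, are the double crossovers. Comparing them with the parentals, only the f allele has switched, so f is the middle locus and the order is m – f – py.

f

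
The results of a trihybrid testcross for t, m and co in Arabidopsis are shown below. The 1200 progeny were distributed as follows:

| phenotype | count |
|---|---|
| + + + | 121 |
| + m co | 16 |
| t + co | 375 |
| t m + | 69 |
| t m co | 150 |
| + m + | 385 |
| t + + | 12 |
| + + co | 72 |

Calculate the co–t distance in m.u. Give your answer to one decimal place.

The two most frequent reciprocal classes, + m + and t + co, are the parental types, so the F1 was + m + / t + co.
The two rarest classes, + m co and t + +, are the double crossovers. Comparing them with the parentals, only the co allele has switched, so co is the middle locus and the order is t – co – m.
Crossovers in the t–co interval produce the single-crossover classes t m + and + + co (69 + 72 = 141) plus the double crossovers (28).
RF(t–co) = (141 + 28) / 1200 = 169/1200 = 0.1408 → 14.1 m.u.

14.1 m.u.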